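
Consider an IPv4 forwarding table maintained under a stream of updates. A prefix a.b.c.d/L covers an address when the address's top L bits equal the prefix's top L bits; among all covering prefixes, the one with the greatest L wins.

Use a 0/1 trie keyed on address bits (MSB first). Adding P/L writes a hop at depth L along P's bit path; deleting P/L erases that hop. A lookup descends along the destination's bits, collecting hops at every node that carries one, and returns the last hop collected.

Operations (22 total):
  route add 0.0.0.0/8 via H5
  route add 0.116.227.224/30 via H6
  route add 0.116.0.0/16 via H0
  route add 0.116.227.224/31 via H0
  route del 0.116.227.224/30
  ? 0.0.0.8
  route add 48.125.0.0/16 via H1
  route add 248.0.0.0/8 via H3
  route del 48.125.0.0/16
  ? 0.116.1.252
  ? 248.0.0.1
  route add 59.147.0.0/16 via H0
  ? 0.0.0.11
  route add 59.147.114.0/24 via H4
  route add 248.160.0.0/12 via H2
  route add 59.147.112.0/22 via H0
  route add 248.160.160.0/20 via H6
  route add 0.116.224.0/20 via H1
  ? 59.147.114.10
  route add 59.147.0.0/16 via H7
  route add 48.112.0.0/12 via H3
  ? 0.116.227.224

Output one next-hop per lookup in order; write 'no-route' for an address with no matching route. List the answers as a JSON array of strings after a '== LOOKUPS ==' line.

Process each operation:
  add 0.0.0.0/8 -> H5 at depth 8
  add 0.116.227.224/30 -> H6 at depth 30
  add 0.116.0.0/16 -> H0 at depth 16
  add 0.116.227.224/31 -> H0 at depth 31
  del 0.116.227.224/30 (clear depth 30)
  lookup 0.0.0.8: bits 000000000 walk d0:-→d1:-→d2:-→d3:-→d4:-→d5:-→d6:-→d7:-→d8:H5→d9:- -> H5
  add 48.125.0.0/16 -> H1 at depth 16
  add 248.0.0.0/8 -> H3 at depth 8
  del 48.125.0.0/16 (clear depth 16)
  lookup 0.116.1.252: bits 0000000001110100 walk d0:-→d1:-→d2:-→d3:-→d4:-→d5:-→d6:-→d7:-→d8:H5→d9:-→d10:-→d11:-→d12:-→d13:-→d14:-→d15:-→d16:H0 -> H0
  lookup 248.0.0.1: bits 11111000 walk d0:-→d1:-→d2:-→d3:-→d4:-→d5:-→d6:-→d7:-→d8:H3 -> H3
  add 59.147.0.0/16 -> H0 at depth 16
  lookup 0.0.0.11: bits 000000000 walk d0:-→d1:-→d2:-→d3:-→d4:-→d5:-→d6:-→d7:-→d8:H5→d9:- -> H5
  add 59.147.114.0/24 -> H4 at depth 24
  add 248.160.0.0/12 -> H2 at depth 12
  add 59.147.112.0/22 -> H0 at depth 22
  add 248.160.160.0/20 -> H6 at depth 20
  add 0.116.224.0/20 -> H1 at depth 20
  lookup 59.147.114.10: bits 001110111001001101110010 walk d0:-→d1:-→d2:-→d3:-→d4:-→d5:-→d6:-→d7:-→d8:-→d9:-→d10:-→d11:-→d12:-→d13:-→d14:-→d15:-→d16:H0→d17:-→d18:-→d19:-→d20:-→d21:-→d22:H0→d23:-→d24:H4 -> H4
  add 59.147.0.0/16 -> H7 at depth 16
  add 48.112.0.0/12 -> H3 at depth 12
  lookup 0.116.227.224: bits 0000000001110100111000111110000 walk d0:-→d1:-→d2:-→d3:-→d4:-→d5:-→d6:-→d7:-→d8:H5→d9:-→d10:-→d11:-→d12:-→d13:-→d14:-→d15:-→d16:H0→d17:-→d18:-→d19:-→d20:H1→d21:-→d22:-→d23:-→d24:-→d25:-→d26:-→d27:-→d28:-→d29:-→d30:-→d31:H0 -> H0

== LOOKUPS ==
["H5","H0","H3","H5","H4","H0"]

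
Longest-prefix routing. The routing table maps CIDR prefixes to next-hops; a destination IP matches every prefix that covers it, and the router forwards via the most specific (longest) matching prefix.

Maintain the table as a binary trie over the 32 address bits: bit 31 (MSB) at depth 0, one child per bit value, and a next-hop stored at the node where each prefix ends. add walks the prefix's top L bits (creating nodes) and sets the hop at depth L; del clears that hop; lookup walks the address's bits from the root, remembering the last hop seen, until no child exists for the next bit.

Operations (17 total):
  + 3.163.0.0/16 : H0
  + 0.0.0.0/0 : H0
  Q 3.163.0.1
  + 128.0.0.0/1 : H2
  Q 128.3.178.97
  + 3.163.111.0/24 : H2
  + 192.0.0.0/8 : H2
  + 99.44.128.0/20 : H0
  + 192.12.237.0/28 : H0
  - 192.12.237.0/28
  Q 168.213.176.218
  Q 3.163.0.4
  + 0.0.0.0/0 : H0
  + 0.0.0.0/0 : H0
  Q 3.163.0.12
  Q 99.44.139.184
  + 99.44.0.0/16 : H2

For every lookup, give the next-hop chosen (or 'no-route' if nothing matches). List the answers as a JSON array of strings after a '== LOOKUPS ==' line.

Apply in order:
  + 3.163.0.0/16 (H0) depth=16
  + 0.0.0.0/0 (H0) depth=0
  ? 3.163.0.1  path d0:H0→d1:-→d2:-→d3:-→d4:-→d5:-→d6:-→d7:-→d8:-→d9:-→d10:-→d11:-→d12:-→d13:-→d14:-→d15:-→d16:H0  best=H0
  + 128.0.0.0/1 (H2) depth=1
  ? 128.3.178.97  path d0:H0→d1:H2  best=H2
  + 3.163.111.0/24 (H2) depth=24
  + 192.0.0.0/8 (H2) depth=8
  + 99.44.128.0/20 (H0) depth=20
  + 192.12.237.0/28 (H0) depth=28
  del 192.12.237.0/28 (clear depth 28)
  ? 168.213.176.218  path d0:H0→d1:H2  best=H2
  ? 3.163.0.4  path d0:H0→d1:-→d2:-→d3:-→d4:-→d5:-→d6:-→d7:-→d8:-→d9:-→d10:-→d11:-→d12:-→d13:-→d14:-→d15:-→d16:H0→d17:-  best=H0
  + 0.0.0.0/0 (H0) depth=0
  + 0.0.0.0/0 (H0) depth=0
  ? 3.163.0.12  path d0:H0→d1:-→d2:-→d3:-→d4:-→d5:-→d6:-→d7:-→d8:-→d9:-→d10:-→d11:-→d12:-→d13:-→d14:-→d15:-→d16:H0→d17:-  best=H0
  ? 99.44.139.184  path d0:H0→d1:-→d2:-→d3:-→d4:-→d5:-→d6:-→d7:-→d8:-→d9:-→d10:-→d11:-→d12:-→d13:-→d14:-→d15:-→d16:-→d17:-→d18:-→d19:-→d20:H0  best=H0
  + 99.44.0.0/16 (H2) depth=16

== LOOKUPS ==
["H0","H2","H2","H0","H0","H0"]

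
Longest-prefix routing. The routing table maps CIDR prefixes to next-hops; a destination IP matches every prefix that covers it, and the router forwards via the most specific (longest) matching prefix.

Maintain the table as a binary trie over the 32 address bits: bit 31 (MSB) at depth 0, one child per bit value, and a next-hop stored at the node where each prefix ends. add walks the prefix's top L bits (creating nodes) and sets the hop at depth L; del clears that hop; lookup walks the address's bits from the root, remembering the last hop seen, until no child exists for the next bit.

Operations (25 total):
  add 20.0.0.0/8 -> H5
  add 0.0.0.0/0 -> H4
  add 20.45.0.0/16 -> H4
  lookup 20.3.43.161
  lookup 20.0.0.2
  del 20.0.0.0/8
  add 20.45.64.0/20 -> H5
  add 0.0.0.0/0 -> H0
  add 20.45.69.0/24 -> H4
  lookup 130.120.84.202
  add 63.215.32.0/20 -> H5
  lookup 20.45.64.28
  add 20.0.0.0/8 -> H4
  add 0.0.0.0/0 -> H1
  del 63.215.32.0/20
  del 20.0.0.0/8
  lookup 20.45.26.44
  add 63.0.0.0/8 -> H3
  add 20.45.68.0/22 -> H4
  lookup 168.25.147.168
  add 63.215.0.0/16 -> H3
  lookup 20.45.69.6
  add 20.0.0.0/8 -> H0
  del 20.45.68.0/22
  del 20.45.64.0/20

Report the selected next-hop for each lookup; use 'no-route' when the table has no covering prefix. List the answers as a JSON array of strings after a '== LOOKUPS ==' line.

Process each operation:
  + 20.0.0.0/8 (H5) depth=8
  + 0.0.0.0/0 (H4) depth=0
  + 20.45.0.0/16 (H4) depth=16
  Q 20.3.43.161: descend 0001010000 ; hops seen [H4,H5] ; pick H5
  Q 20.0.0.2: descend 0001010000 ; hops seen [H4,H5] ; pick H5
  del 20.0.0.0/8 (clear depth 8)
  + 20.45.64.0/20 (H5) depth=20
  + 0.0.0.0/0 (H0) depth=0
  + 20.45.69.0/24 (H4) depth=24
  Q 130.120.84.202: descend ε ; hops seen [H0] ; pick H0
  + 63.215.32.0/20 (H5) depth=20
  Q 20.45.64.28: descend 000101000010110101000 ; hops seen [H0,H4,H5] ; pick H5
  + 20.0.0.0/8 (H4) depth=8
  + 0.0.0.0/0 (H1) depth=0
  del 63.215.32.0/20 (clear depth 20)
  del 20.0.0.0/8 (clear depth 8)
  Q 20.45.26.44: descend 00010100001011010 ; hops seen [H1,H4] ; pick H4
  + 63.0.0.0/8 (H3) depth=8
  + 20.45.68.0/22 (H4) depth=22
  Q 168.25.147.168: descend ε ; hops seen [H1] ; pick H1
  + 63.215.0.0/16 (H3) depth=16
  Q 20.45.69.6: descend 000101000010110101000101 ; hops seen [H1,H4,H5,H4,H4] ; pick H4
  + 20.0.0.0/8 (H0) depth=8
  del 20.45.68.0/22 (clear depth 22)
  del 20.45.64.0/20 (clear depth 20)

== LOOKUPS ==
["H5","H5","H0","H5","H4","H1","H4"]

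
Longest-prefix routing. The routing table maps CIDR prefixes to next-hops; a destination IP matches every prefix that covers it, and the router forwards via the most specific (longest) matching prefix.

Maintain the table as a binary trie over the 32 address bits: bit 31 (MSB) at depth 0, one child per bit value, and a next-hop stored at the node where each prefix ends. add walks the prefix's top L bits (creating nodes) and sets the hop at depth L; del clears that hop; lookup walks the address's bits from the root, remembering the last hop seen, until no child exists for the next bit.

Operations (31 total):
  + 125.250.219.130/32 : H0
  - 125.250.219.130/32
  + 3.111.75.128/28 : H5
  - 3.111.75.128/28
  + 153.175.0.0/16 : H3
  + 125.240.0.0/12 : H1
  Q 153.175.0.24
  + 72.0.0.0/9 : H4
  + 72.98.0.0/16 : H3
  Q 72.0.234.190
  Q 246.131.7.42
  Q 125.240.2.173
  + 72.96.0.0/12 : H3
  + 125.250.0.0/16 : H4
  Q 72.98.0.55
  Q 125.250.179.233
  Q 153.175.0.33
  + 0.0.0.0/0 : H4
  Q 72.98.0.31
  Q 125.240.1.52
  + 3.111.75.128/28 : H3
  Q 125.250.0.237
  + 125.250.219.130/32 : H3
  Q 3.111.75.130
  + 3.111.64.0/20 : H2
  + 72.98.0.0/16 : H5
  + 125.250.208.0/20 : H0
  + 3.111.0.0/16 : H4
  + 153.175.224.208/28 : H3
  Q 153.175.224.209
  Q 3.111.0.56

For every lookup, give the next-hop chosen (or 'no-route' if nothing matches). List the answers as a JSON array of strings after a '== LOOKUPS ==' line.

Apply in order:
  + 125.250.219.130/32 (H0) depth=32
  - 125.250.219.130/32 clear@32
  + 3.111.75.128/28 (H5) depth=28
  - 3.111.75.128/28 clear@28
  + 153.175.0.0/16 (H3) depth=16
  + 125.240.0.0/12 (H1) depth=12
  ? 153.175.0.24  path d0:-→d1:-→d2:-→d3:-→d4:-→d5:-→d6:-→d7:-→d8:-→d9:-→d10:-→d11:-→d12:-→d13:-→d14:-→d15:-→d16:H3  best=H3
  + 72.0.0.0/9 (H4) depth=9
  + 72.98.0.0/16 (H3) depth=16
  ? 72.0.234.190  path d0:-→d1:-→d2:-→d3:-→d4:-→d5:-→d6:-→d7:-→d8:-→d9:H4  best=H4
  ? 246.131.7.42  path d0:-→d1:-  best=no-route
  ? 125.240.2.173  path d0:-→d1:-→d2:-→d3:-→d4:-→d5:-→d6:-→d7:-→d8:-→d9:-→d10:-→d11:-→d12:H1  best=H1
  + 72.96.0.0/12 (H3) depth=12
  + 125.250.0.0/16 (H4) depth=16
  ? 72.98.0.55  path d0:-→d1:-→d2:-→d3:-→d4:-→d5:-→d6:-→d7:-→d8:-→d9:H4→d10:-→d11:-→d12:H3→d13:-→d14:-→d15:-→d16:H3  best=H3
  ? 125.250.179.233  path d0:-→d1:-→d2:-→d3:-→d4:-→d5:-→d6:-→d7:-→d8:-→d9:-→d10:-→d11:-→d12:H1→d13:-→d14:-→d15:-→d16:H4→d17:-  best=H4
  ? 153.175.0.33  path d0:-→d1:-→d2:-→d3:-→d4:-→d5:-→d6:-→d7:-→d8:-→d9:-→d10:-→d11:-→d12:-→d13:-→d14:-→d15:-→d16:H3  best=H3
  + 0.0.0.0/0 (H4) depth=0
  ? 72.98.0.31  path d0:H4→d1:-→d2:-→d3:-→d4:-→d5:-→d6:-→d7:-→d8:-→d9:H4→d10:-→d11:-→d12:H3→d13:-→d14:-→d15:-→d16:H3  best=H3
  ? 125.240.1.52  path d0:H4→d1:-→d2:-→d3:-→d4:-→d5:-→d6:-→d7:-→d8:-→d9:-→d10:-→d11:-→d12:H1  best=H1
  + 3.111.75.128/28 (H3) depth=28
  ? 125.250.0.237  path d0:H4→d1:-→d2:-→d3:-→d4:-→d5:-→d6:-→d7:-→d8:-→d9:-→d10:-→d11:-→d12:H1→d13:-→d14:-→d15:-→d16:H4  best=H4
  + 125.250.219.130/32 (H3) depth=32
  ? 3.111.75.130  path d0:H4→d1:-→d2:-→d3:-→d4:-→d5:-→d6:-→d7:-→d8:-→d9:-→d10:-→d11:-→d12:-→d13:-→d14:-→d15:-→d16:-→d17:-→d18:-→d19:-→d20:-→d21:-→d22:-→d23:-→d24:-→d25:-→d26:-→d27:-→d28:H3  best=H3
  + 3.111.64.0/20 (H2) depth=20
  + 72.98.0.0/16 (H5) depth=16
  + 125.250.208.0/20 (H0) depth=20
  + 3.111.0.0/16 (H4) depth=16
  + 153.175.224.208/28 (H3) depth=28
  ? 153.175.224.209  path d0:H4→d1:-→d2:-→d3:-→d4:-→d5:-→d6:-→d7:-→d8:-→d9:-→d10:-→d11:-→d12:-→d13:-→d14:-→d15:-→d16:H3→d17:-→d18:-→d19:-→d20:-→d21:-→d22:-→d23:-→d24:-→d25:-→d26:-→d27:-→d28:H3  best=H3
  ? 3.111.0.56  path d0:H4→d1:-→d2:-→d3:-→d4:-→d5:-→d6:-→d7:-→d8:-→d9:-→d10:-→d11:-→d12:-→d13:-→d14:-→d15:-→d16:H4→d17:-  best=H4

== LOOKUPS ==
["H3","H4","no-route","H1","H3","H4","H3","H3","H1","H4","H3","H3","H4"]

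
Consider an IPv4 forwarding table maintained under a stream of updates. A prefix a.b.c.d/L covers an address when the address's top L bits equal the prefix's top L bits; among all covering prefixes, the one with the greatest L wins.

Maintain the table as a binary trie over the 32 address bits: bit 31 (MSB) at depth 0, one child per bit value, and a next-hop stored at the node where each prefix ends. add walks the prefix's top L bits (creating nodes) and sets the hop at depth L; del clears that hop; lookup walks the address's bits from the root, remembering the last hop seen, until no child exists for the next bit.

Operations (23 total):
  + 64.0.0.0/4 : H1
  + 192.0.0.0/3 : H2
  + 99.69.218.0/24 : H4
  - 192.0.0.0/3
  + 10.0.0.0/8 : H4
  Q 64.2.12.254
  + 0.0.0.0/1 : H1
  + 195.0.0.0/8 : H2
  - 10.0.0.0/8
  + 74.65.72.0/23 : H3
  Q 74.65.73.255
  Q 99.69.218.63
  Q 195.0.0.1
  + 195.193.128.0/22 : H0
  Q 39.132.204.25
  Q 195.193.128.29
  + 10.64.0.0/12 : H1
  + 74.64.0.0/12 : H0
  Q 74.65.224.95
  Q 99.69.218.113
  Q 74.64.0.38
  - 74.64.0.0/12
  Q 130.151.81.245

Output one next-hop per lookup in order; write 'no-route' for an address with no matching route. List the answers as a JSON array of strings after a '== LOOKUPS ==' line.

Trace:
  add 64.0.0.0/4 -> H1 at depth 4
  add 192.0.0.0/3 -> H2 at depth 3
  add 99.69.218.0/24 -> H4 at depth 24
  - 192.0.0.0/3 clear@3
  add 10.0.0.0/8 -> H4 at depth 8
  ? 64.2.12.254  path d0:-→d1:-→d2:-→d3:-→d4:H1  best=H1
  add 0.0.0.0/1 -> H1 at depth 1
  add 195.0.0.0/8 -> H2 at depth 8
  - 10.0.0.0/8 clear@8
  add 74.65.72.0/23 -> H3 at depth 23
  ? 74.65.73.255  path d0:-→d1:H1→d2:-→d3:-→d4:H1→d5:-→d6:-→d7:-→d8:-→d9:-→d10:-→d11:-→d12:-→d13:-→d14:-→d15:-→d16:-→d17:-→d18:-→d19:-→d20:-→d21:-→d22:-→d23:H3  best=H3
  ? 99.69.218.63  path d0:-→d1:H1→d2:-→d3:-→d4:-→d5:-→d6:-→d7:-→d8:-→d9:-→d10:-→d11:-→d12:-→d13:-→d14:-→d15:-→d16:-→d17:-→d18:-→d19:-→d20:-→d21:-→d22:-→d23:-→d24:H4  best=H4
  ? 195.0.0.1  path d0:-→d1:-→d2:-→d3:-→d4:-→d5:-→d6:-→d7:-→d8:H2  best=H2
  add 195.193.128.0/22 -> H0 at depth 22
  ? 39.132.204.25  path d0:-→d1:H1→d2:-  best=H1
  ? 195.193.128.29  path d0:-→d1:-→d2:-→d3:-→d4:-→d5:-→d6:-→d7:-→d8:H2→d9:-→d10:-→d11:-→d12:-→d13:-→d14:-→d15:-→d16:-→d17:-→d18:-→d19:-→d20:-→d21:-→d22:H0  best=H0
  add 10.64.0.0/12 -> H1 at depth 12
  add 74.64.0.0/12 -> H0 at depth 12
  ? 74.65.224.95  path d0:-→d1:H1→d2:-→d3:-→d4:H1→d5:-→d6:-→d7:-→d8:-→d9:-→d10:-→d11:-→d12:H0→d13:-→d14:-→d15:-→d16:-  best=H0
  ? 99.69.218.113  path d0:-→d1:H1→d2:-→d3:-→d4:-→d5:-→d6:-→d7:-→d8:-→d9:-→d10:-→d11:-→d12:-→d13:-→d14:-→d15:-→d16:-→d17:-→d18:-→d19:-→d20:-→d21:-→d22:-→d23:-→d24:H4  best=H4
  ? 74.64.0.38  path d0:-→d1:H1→d2:-→d3:-→d4:H1→d5:-→d6:-→d7:-→d8:-→d9:-→d10:-→d11:-→d12:H0→d13:-→d14:-→d15:-  best=H0
  - 74.64.0.0/12 clear@12
  ? 130.151.81.245  path d0:-→d1:-  best=no-route

== LOOKUPS ==
["H1","H3","H4","H2","H1","H0","H0","H4","H0","no-route"]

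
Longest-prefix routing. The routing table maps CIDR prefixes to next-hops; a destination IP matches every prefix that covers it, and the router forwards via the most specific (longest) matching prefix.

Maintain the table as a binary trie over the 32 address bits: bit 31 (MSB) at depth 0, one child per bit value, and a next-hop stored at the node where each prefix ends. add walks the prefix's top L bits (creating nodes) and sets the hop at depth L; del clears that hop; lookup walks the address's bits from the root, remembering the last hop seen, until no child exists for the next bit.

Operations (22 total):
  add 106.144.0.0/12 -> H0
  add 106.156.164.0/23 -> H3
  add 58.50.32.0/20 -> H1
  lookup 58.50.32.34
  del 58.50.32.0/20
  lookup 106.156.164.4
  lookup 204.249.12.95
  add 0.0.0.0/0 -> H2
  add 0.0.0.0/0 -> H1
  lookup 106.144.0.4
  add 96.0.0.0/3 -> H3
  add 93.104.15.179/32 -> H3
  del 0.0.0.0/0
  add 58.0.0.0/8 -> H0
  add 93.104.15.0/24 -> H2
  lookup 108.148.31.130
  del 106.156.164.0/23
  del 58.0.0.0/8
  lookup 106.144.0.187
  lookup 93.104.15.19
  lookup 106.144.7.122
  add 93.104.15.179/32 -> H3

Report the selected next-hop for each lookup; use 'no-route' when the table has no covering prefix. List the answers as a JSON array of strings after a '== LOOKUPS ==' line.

Apply in order:
  + 106.144.0.0/12 (H0) depth=12
  + 106.156.164.0/23 (H3) depth=23
  + 58.50.32.0/20 (H1) depth=20
  ? 58.50.32.34  path d0:-→d1:-→d2:-→d3:-→d4:-→d5:-→d6:-→d7:-→d8:-→d9:-→d10:-→d11:-→d12:-→d13:-→d14:-→d15:-→d16:-→d17:-→d18:-→d19:-→d20:H1  best=H1
  del 58.50.32.0/20 (clear depth 20)
  ? 106.156.164.4  path d0:-→d1:-→d2:-→d3:-→d4:-→d5:-→d6:-→d7:-→d8:-→d9:-→d10:-→d11:-→d12:H0→d13:-→d14:-→d15:-→d16:-→d17:-→d18:-→d19:-→d20:-→d21:-→d22:-→d23:H3  best=H3
  ? 204.249.12.95  path d0:-  best=no-route
  + 0.0.0.0/0 (H2) depth=0
  + 0.0.0.0/0 (H1) depth=0
  ? 106.144.0.4  path d0:H1→d1:-→d2:-→d3:-→d4:-→d5:-→d6:-→d7:-→d8:-→d9:-→d10:-→d11:-→d12:H0  best=H0
  + 96.0.0.0/3 (H3) depth=3
  + 93.104.15.179/32 (H3) depth=32
  del 0.0.0.0/0 (clear depth 0)
  + 58.0.0.0/8 (H0) depth=8
  + 93.104.15.0/24 (H2) depth=24
  ? 108.148.31.130  path d0:-→d1:-→d2:-→d3:H3→d4:-→d5:-  best=H3
  del 106.156.164.0/23 (clear depth 23)
  del 58.0.0.0/8 (clear depth 8)
  ? 106.144.0.187  path d0:-→d1:-→d2:-→d3:H3→d4:-→d5:-→d6:-→d7:-→d8:-→d9:-→d10:-→d11:-→d12:H0  best=H0
  ? 93.104.15.19  path d0:-→d1:-→d2:-→d3:-→d4:-→d5:-→d6:-→d7:-→d8:-→d9:-→d10:-→d11:-→d12:-→d13:-→d14:-→d15:-→d16:-→d17:-→d18:-→d19:-→d20:-→d21:-→d22:-→d23:-→d24:H2  best=H2
  ? 106.144.7.122  path d0:-→d1:-→d2:-→d3:H3→d4:-→d5:-→d6:-→d7:-→d8:-→d9:-→d10:-→d11:-→d12:H0  best=H0
  + 93.104.15.179/32 (H3) depth=32

== LOOKUPS ==
["H1","H3","no-route","H0","H3","H0","H2","H0"]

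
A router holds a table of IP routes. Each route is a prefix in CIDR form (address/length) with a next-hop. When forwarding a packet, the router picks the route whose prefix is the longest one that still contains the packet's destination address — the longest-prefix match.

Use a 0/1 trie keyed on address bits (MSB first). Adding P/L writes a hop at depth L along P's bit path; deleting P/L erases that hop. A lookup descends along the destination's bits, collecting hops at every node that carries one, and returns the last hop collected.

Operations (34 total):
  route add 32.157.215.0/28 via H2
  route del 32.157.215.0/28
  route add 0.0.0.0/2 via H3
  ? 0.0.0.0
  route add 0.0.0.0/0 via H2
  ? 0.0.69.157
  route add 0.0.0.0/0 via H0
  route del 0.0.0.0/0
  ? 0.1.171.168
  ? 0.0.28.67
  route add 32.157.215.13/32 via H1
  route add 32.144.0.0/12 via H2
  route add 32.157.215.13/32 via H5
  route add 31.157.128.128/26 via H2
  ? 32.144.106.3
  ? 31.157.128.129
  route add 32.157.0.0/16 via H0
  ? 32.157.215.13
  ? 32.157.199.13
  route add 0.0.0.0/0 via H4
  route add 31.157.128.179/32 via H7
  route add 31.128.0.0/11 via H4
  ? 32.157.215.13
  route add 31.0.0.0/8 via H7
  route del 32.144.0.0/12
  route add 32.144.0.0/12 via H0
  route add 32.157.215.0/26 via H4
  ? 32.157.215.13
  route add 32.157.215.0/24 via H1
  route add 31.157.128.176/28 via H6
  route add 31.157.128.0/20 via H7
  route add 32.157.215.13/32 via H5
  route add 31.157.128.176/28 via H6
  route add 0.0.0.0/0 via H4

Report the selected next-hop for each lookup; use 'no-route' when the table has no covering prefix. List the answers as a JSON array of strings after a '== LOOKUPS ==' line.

Process each operation:
  add 32.157.215.0/28 -> H2 at depth 28
  - 32.157.215.0/28 clear@28
  add 0.0.0.0/2 -> H3 at depth 2
  ? 0.0.0.0  path d0:-→d1:-→d2:H3  best=H3
  add 0.0.0.0/0 -> H2 at depth 0
  ? 0.0.69.157  path d0:H2→d1:-→d2:H3  best=H3
  add 0.0.0.0/0 -> H0 at depth 0
  - 0.0.0.0/0 clear@0
  ? 0.1.171.168  path d0:-→d1:-→d2:H3  best=H3
  ? 0.0.28.67  path d0:-→d1:-→d2:H3  best=H3
  add 32.157.215.13/32 -> H1 at depth 32
  add 32.144.0.0/12 -> H2 at depth 12
  add 32.157.215.13/32 -> H5 at depth 32
  add 31.157.128.128/26 -> H2 at depth 26
  ? 32.144.106.3  path d0:-→d1:-→d2:H3→d3:-→d4:-→d5:-→d6:-→d7:-→d8:-→d9:-→d10:-→d11:-→d12:H2  best=H2
  ? 31.157.128.129  path d0:-→d1:-→d2:H3→d3:-→d4:-→d5:-→d6:-→d7:-→d8:-→d9:-→d10:-→d11:-→d12:-→d13:-→d14:-→d15:-→d16:-→d17:-→d18:-→d19:-→d20:-→d21:-→d22:-→d23:-→d24:-→d25:-→d26:H2  best=H2
  add 32.157.0.0/16 -> H0 at depth 16
  ? 32.157.215.13  path d0:-→d1:-→d2:H3→d3:-→d4:-→d5:-→d6:-→d7:-→d8:-→d9:-→d10:-→d11:-→d12:H2→d13:-→d14:-→d15:-→d16:H0→d17:-→d18:-→d19:-→d20:-→d21:-→d22:-→d23:-→d24:-→d25:-→d26:-→d27:-→d28:-→d29:-→d30:-→d31:-→d32:H5  best=H5
  ? 32.157.199.13  path d0:-→d1:-→d2:H3→d3:-→d4:-→d5:-→d6:-→d7:-→d8:-→d9:-→d10:-→d11:-→d12:H2→d13:-→d14:-→d15:-→d16:H0→d17:-→d18:-→d19:-  best=H0
  add 0.0.0.0/0 -> H4 at depth 0
  add 31.157.128.179/32 -> H7 at depth 32
  add 31.128.0.0/11 -> H4 at depth 11
  ? 32.157.215.13  path d0:H4→d1:-→d2:H3→d3:-→d4:-→d5:-→d6:-→d7:-→d8:-→d9:-→d10:-→d11:-→d12:H2→d13:-→d14:-→d15:-→d16:H0→d17:-→d18:-→d19:-→d20:-→d21:-→d22:-→d23:-→d24:-→d25:-→d26:-→d27:-→d28:-→d29:-→d30:-→d31:-→d32:H5  best=H5
  add 31.0.0.0/8 -> H7 at depth 8
  - 32.144.0.0/12 clear@12
  add 32.144.0.0/12 -> H0 at depth 12
  add 32.157.215.0/26 -> H4 at depth 26
  ? 32.157.215.13  path d0:H4→d1:-→d2:H3→d3:-→d4:-→d5:-→d6:-→d7:-→d8:-→d9:-→d10:-→d11:-→d12:H0→d13:-→d14:-→d15:-→d16:H0→d17:-→d18:-→d19:-→d20:-→d21:-→d22:-→d23:-→d24:-→d25:-→d26:H4→d27:-→d28:-→d29:-→d30:-→d31:-→d32:H5  best=H5
  add 32.157.215.0/24 -> H1 at depth 24
  add 31.157.128.176/28 -> H6 at depth 28
  add 31.157.128.0/20 -> H7 at depth 20
  add 32.157.215.13/32 -> H5 at depth 32
  add 31.157.128.176/28 -> H6 at depth 28
  add 0.0.0.0/0 -> H4 at depth 0

== LOOKUPS ==
["H3","H3","H3","H3","H2","H2","H5","H0","H5","H5"]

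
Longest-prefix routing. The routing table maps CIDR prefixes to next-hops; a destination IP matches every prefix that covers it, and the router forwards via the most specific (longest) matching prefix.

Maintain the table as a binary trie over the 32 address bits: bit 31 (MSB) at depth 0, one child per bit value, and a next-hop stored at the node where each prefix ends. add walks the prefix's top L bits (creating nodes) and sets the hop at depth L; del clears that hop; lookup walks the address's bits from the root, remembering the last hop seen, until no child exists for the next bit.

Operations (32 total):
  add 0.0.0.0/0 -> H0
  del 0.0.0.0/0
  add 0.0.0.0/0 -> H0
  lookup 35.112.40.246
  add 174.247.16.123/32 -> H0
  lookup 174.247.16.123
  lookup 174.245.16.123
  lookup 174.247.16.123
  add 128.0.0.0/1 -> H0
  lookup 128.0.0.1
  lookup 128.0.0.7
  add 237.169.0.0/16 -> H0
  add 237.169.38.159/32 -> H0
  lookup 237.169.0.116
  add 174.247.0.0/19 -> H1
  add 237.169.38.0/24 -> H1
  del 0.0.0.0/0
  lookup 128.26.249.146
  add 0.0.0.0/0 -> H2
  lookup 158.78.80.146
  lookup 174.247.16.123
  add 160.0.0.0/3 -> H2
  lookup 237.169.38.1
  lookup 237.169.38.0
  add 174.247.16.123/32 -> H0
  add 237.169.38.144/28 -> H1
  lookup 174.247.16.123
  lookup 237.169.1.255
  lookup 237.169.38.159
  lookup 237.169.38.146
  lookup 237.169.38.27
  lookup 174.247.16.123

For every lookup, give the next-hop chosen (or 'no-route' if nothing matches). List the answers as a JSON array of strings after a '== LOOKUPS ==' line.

Trace:
  add 0.0.0.0/0 -> H0 at depth 0
  - 0.0.0.0/0 clear@0
  add 0.0.0.0/0 -> H0 at depth 0
  lookup 35.112.40.246: bits ε walk d0:H0 -> H0
  add 174.247.16.123/32 -> H0 at depth 32
  lookup 174.247.16.123: bits 10101110111101110001000001111011 walk d0:H0→d1:-→d2:-→d3:-→d4:-→d5:-→d6:-→d7:-→d8:-→d9:-→d10:-→d11:-→d12:-→d13:-→d14:-→d15:-→d16:-→d17:-→d18:-→d19:-→d20:-→d21:-→d22:-→d23:-→d24:-→d25:-→d26:-→d27:-→d28:-→d29:-→d30:-→d31:-→d32:H0 -> H0
  lookup 174.245.16.123: bits 10101110111101 walk d0:H0→d1:-→d2:-→d3:-→d4:-→d5:-→d6:-→d7:-→d8:-→d9:-→d10:-→d11:-→d12:-→d13:-→d14:- -> H0
  lookup 174.247.16.123: bits 10101110111101110001000001111011 walk d0:H0→d1:-→d2:-→d3:-→d4:-→d5:-→d6:-→d7:-→d8:-→d9:-→d10:-→d11:-→d12:-→d13:-→d14:-→d15:-→d16:-→d17:-→d18:-→d19:-→d20:-→d21:-→d22:-→d23:-→d24:-→d25:-→d26:-→d27:-→d28:-→d29:-→d30:-→d31:-→d32:H0 -> H0
  add 128.0.0.0/1 -> H0 at depth 1
  lookup 128.0.0.1: bits 10 walk d0:H0→d1:H0→d2:- -> H0
  lookup 128.0.0.7: bits 10 walk d0:H0→d1:H0→d2:- -> H0
  add 237.169.0.0/16 -> H0 at depth 16
  add 237.169.38.159/32 -> H0 at depth 32
  lookup 237.169.0.116: bits 111011011010100100 walk d0:H0→d1:H0→d2:-→d3:-→d4:-→d5:-→d6:-→d7:-→d8:-→d9:-→d10:-→d11:-→d12:-→d13:-→d14:-→d15:-→d16:H0→d17:-→d18:- -> H0
  add 174.247.0.0/19 -> H1 at depth 19
  add 237.169.38.0/24 -> H1 at depth 24
  - 0.0.0.0/0 clear@0
  lookup 128.26.249.146: bits 10 walk d0:-→d1:H0→d2:- -> H0
  add 0.0.0.0/0 -> H2 at depth 0
  lookup 158.78.80.146: bits 10 walk d0:H2→d1:H0→d2:- -> H0
  lookup 174.247.16.123: bits 10101110111101110001000001111011 walk d0:H2→d1:H0→d2:-→d3:-→d4:-→d5:-→d6:-→d7:-→d8:-→d9:-→d10:-→d11:-→d12:-→d13:-→d14:-→d15:-→d16:-→d17:-→d18:-→d19:H1→d20:-→d21:-→d22:-→d23:-→d24:-→d25:-→d26:-→d27:-→d28:-→d29:-→d30:-→d31:-→d32:H0 -> H0
  add 160.0.0.0/3 -> H2 at depth 3
  lookup 237.169.38.1: bits 111011011010100100100110 walk d0:H2→d1:H0→d2:-→d3:-→d4:-→d5:-→d6:-→d7:-→d8:-→d9:-→d10:-→d11:-→d12:-→d13:-→d14:-→d15:-→d16:H0→d17:-→d18:-→d19:-→d20:-→d21:-→d22:-→d23:-→d24:H1 -> H1
  lookup 237.169.38.0: bits 111011011010100100100110 walk d0:H2→d1:H0→d2:-→d3:-→d4:-→d5:-→d6:-→d7:-→d8:-→d9:-→d10:-→d11:-→d12:-→d13:-→d14:-→d15:-→d16:H0→d17:-→d18:-→d19:-→d20:-→d21:-→d22:-→d23:-→d24:H1 -> H1
  add 174.247.16.123/32 -> H0 at depth 32
  add 237.169.38.144/28 -> H1 at depth 28
  lookup 174.247.16.123: bits 10101110111101110001000001111011 walk d0:H2→d1:H0→d2:-→d3:H2→d4:-→d5:-→d6:-→d7:-→d8:-→d9:-→d10:-→d11:-→d12:-→d13:-→d14:-→d15:-→d16:-→d17:-→d18:-→d19:H1→d20:-→d21:-→d22:-→d23:-→d24:-→d25:-→d26:-→d27:-→d28:-→d29:-→d30:-→d31:-→d32:H0 -> H0
  lookup 237.169.1.255: bits 111011011010100100 walk d0:H2→d1:H0→d2:-→d3:-→d4:-→d5:-→d6:-→d7:-→d8:-→d9:-→d10:-→d11:-→d12:-→d13:-→d14:-→d15:-→d16:H0→d17:-→d18:- -> H0
  lookup 237.169.38.159: bits 11101101101010010010011010011111 walk d0:H2→d1:H0→d2:-→d3:-→d4:-→d5:-→d6:-→d7:-→d8:-→d9:-→d10:-→d11:-→d12:-→d13:-→d14:-→d15:-→d16:H0→d17:-→d18:-→d19:-→d20:-→d21:-→d22:-→d23:-→d24:H1→d25:-→d26:-→d27:-→d28:H1→d29:-→d30:-→d31:-→d32:H0 -> H0
  lookup 237.169.38.146: bits 1110110110101001001001101001 walk d0:H2→d1:H0→d2:-→d3:-→d4:-→d5:-→d6:-→d7:-→d8:-→d9:-→d10:-→d11:-→d12:-→d13:-→d14:-→d15:-→d16:H0→d17:-→d18:-→d19:-→d20:-→d21:-→d22:-→d23:-→d24:H1→d25:-→d26:-→d27:-→d28:H1 -> H1
  lookup 237.169.38.27: bits 111011011010100100100110 walk d0:H2→d1:H0→d2:-→d3:-→d4:-→d5:-→d6:-→d7:-→d8:-→d9:-→d10:-→d11:-→d12:-→d13:-→d14:-→d15:-→d16:H0→d17:-→d18:-→d19:-→d20:-→d21:-→d22:-→d23:-→d24:H1 -> H1
  lookup 174.247.16.123: bits 10101110111101110001000001111011 walk d0:H2→d1:H0→d2:-→d3:H2→d4:-→d5:-→d6:-→d7:-→d8:-→d9:-→d10:-→d11:-→d12:-→d13:-→d14:-→d15:-→d16:-→d17:-→d18:-→d19:H1→d20:-→d21:-→d22:-→d23:-→d24:-→d25:-→d26:-→d27:-→d28:-→d29:-→d30:-→d31:-→d32:H0 -> H0

== LOOKUPS ==
["H0","H0","H0","H0","H0","H0","H0","H0","H0","H0","H1","H1","H0","H0","H0","H1","H1","H0"]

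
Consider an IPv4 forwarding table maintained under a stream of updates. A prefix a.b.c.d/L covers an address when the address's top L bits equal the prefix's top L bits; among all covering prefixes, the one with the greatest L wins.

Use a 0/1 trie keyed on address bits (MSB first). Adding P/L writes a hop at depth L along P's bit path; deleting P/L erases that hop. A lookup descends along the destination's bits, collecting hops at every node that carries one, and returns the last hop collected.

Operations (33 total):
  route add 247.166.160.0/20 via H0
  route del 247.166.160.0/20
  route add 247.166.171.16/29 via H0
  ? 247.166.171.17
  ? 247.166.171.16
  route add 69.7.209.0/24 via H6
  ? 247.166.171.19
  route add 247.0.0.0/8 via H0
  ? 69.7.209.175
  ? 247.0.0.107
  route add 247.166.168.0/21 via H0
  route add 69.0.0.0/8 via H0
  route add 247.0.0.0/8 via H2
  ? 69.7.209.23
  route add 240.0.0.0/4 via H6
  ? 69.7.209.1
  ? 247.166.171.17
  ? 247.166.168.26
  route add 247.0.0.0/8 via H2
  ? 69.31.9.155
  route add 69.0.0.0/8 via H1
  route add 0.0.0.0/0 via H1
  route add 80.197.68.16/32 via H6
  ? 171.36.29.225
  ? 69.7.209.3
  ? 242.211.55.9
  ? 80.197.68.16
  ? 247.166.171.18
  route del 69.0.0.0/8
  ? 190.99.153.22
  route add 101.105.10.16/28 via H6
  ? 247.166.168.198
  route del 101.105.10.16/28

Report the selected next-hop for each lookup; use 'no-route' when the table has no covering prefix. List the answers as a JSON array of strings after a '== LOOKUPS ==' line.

Process each operation:
  + 247.166.160.0/20 (H0) depth=20
  del 247.166.160.0/20 (clear depth 20)
  + 247.166.171.16/29 (H0) depth=29
  lookup 247.166.171.17: bits 11110111101001101010101100010 walk d0:-→d1:-→d2:-→d3:-→d4:-→d5:-→d6:-→d7:-→d8:-→d9:-→d10:-→d11:-→d12:-→d13:-→d14:-→d15:-→d16:-→d17:-→d18:-→d19:-→d20:-→d21:-→d22:-→d23:-→d24:-→d25:-→d26:-→d27:-→d28:-→d29:H0 -> H0
  lookup 247.166.171.16: bits 11110111101001101010101100010 walk d0:-→d1:-→d2:-→d3:-→d4:-→d5:-→d6:-→d7:-→d8:-→d9:-→d10:-→d11:-→d12:-→d13:-→d14:-→d15:-→d16:-→d17:-→d18:-→d19:-→d20:-→d21:-→d22:-→d23:-→d24:-→d25:-→d26:-→d27:-→d28:-→d29:H0 -> H0
  + 69.7.209.0/24 (H6) depth=24
  lookup 247.166.171.19: bits 11110111101001101010101100010 walk d0:-→d1:-→d2:-→d3:-→d4:-→d5:-→d6:-→d7:-→d8:-→d9:-→d10:-→d11:-→d12:-→d13:-→d14:-→d15:-→d16:-→d17:-→d18:-→d19:-→d20:-→d21:-→d22:-→d23:-→d24:-→d25:-→d26:-→d27:-→d28:-→d29:H0 -> H0
  + 247.0.0.0/8 (H0) depth=8
  lookup 69.7.209.175: bits 010001010000011111010001 walk d0:-→d1:-→d2:-→d3:-→d4:-→d5:-→d6:-→d7:-→d8:-→d9:-→d10:-→d11:-→d12:-→d13:-→d14:-→d15:-→d16:-→d17:-→d18:-→d19:-→d20:-→d21:-→d22:-→d23:-→d24:H6 -> H6
  lookup 247.0.0.107: bits 11110111 walk d0:-→d1:-→d2:-→d3:-→d4:-→d5:-→d6:-→d7:-→d8:H0 -> H0
  + 247.166.168.0/21 (H0) depth=21
  + 69.0.0.0/8 (H0) depth=8
  + 247.0.0.0/8 (H2) depth=8
  lookup 69.7.209.23: bits 010001010000011111010001 walk d0:-→d1:-→d2:-→d3:-→d4:-→d5:-→d6:-→d7:-→d8:H0→d9:-→d10:-→d11:-→d12:-→d13:-→d14:-→d15:-→d16:-→d17:-→d18:-→d19:-→d20:-→d21:-→d22:-→d23:-→d24:H6 -> H6
  + 240.0.0.0/4 (H6) depth=4
  lookup 69.7.209.1: bits 010001010000011111010001 walk d0:-→d1:-→d2:-→d3:-→d4:-→d5:-→d6:-→d7:-→d8:H0→d9:-→d10:-→d11:-→d12:-→d13:-→d14:-→d15:-→d16:-→d17:-→d18:-→d19:-→d20:-→d21:-→d22:-→d23:-→d24:H6 -> H6
  lookup 247.166.171.17: bits 11110111101001101010101100010 walk d0:-→d1:-→d2:-→d3:-→d4:H6→d5:-→d6:-→d7:-→d8:H2→d9:-→d10:-→d11:-→d12:-→d13:-→d14:-→d15:-→d16:-→d17:-→d18:-→d19:-→d20:-→d21:H0→d22:-→d23:-→d24:-→d25:-→d26:-→d27:-→d28:-→d29:H0 -> H0
  lookup 247.166.168.26: bits 1111011110100110101010 walk d0:-→d1:-→d2:-→d3:-→d4:H6→d5:-→d6:-→d7:-→d8:H2→d9:-→d10:-→d11:-→d12:-→d13:-→d14:-→d15:-→d16:-→d17:-→d18:-→d19:-→d20:-→d21:H0→d22:- -> H0
  + 247.0.0.0/8 (H2) depth=8
  lookup 69.31.9.155: bits 01000101000 walk d0:-→d1:-→d2:-→d3:-→d4:-→d5:-→d6:-→d7:-→d8:H0→d9:-→d10:-→d11:- -> H0
  + 69.0.0.0/8 (H1) depth=8
  + 0.0.0.0/0 (H1) depth=0
  + 80.197.68.16/32 (H6) depth=32
  lookup 171.36.29.225: bits 1 walk d0:H1→d1:- -> H1
  lookup 69.7.209.3: bits 010001010000011111010001 walk d0:H1→d1:-→d2:-→d3:-→d4:-→d5:-→d6:-→d7:-→d8:H1→d9:-→d10:-→d11:-→d12:-→d13:-→d14:-→d15:-→d16:-→d17:-→d18:-→d19:-→d20:-→d21:-→d22:-→d23:-→d24:H6 -> H6
  lookup 242.211.55.9: bits 11110 walk d0:H1→d1:-→d2:-→d3:-→d4:H6→d5:- -> H6
  lookup 80.197.68.16: bits 01010000110001010100010000010000 walk d0:H1→d1:-→d2:-→d3:-→d4:-→d5:-→d6:-→d7:-→d8:-→d9:-→d10:-→d11:-→d12:-→d13:-→d14:-→d15:-→d16:-→d17:-→d18:-→d19:-→d20:-→d21:-→d22:-→d23:-→d24:-→d25:-→d26:-→d27:-→d28:-→d29:-→d30:-→d31:-→d32:H6 -> H6
  lookup 247.166.171.18: bits 11110111101001101010101100010 walk d0:H1→d1:-→d2:-→d3:-→d4:H6→d5:-→d6:-→d7:-→d8:H2→d9:-→d10:-→d11:-→d12:-→d13:-→d14:-→d15:-→d16:-→d17:-→d18:-→d19:-→d20:-→d21:H0→d22:-→d23:-→d24:-→d25:-→d26:-→d27:-→d28:-→d29:H0 -> H0
  del 69.0.0.0/8 (clear depth 8)
  lookup 190.99.153.22: bits 1 walk d0:H1→d1:- -> H1
  + 101.105.10.16/28 (H6) depth=28
  lookup 247.166.168.198: bits 1111011110100110101010 walk d0:H1→d1:-→d2:-→d3:-→d4:H6→d5:-→d6:-→d7:-→d8:H2→d9:-→d10:-→d11:-→d12:-→d13:-→d14:-→d15:-→d16:-→d17:-→d18:-→d19:-→d20:-→d21:H0→d22:- -> H0
  del 101.105.10.16/28 (clear depth 28)

== LOOKUPS ==
["H0","H0","H0","H6","H0","H6","H6","H0","H0","H0","H1","H6","H6","H6","H0","H1","H0"]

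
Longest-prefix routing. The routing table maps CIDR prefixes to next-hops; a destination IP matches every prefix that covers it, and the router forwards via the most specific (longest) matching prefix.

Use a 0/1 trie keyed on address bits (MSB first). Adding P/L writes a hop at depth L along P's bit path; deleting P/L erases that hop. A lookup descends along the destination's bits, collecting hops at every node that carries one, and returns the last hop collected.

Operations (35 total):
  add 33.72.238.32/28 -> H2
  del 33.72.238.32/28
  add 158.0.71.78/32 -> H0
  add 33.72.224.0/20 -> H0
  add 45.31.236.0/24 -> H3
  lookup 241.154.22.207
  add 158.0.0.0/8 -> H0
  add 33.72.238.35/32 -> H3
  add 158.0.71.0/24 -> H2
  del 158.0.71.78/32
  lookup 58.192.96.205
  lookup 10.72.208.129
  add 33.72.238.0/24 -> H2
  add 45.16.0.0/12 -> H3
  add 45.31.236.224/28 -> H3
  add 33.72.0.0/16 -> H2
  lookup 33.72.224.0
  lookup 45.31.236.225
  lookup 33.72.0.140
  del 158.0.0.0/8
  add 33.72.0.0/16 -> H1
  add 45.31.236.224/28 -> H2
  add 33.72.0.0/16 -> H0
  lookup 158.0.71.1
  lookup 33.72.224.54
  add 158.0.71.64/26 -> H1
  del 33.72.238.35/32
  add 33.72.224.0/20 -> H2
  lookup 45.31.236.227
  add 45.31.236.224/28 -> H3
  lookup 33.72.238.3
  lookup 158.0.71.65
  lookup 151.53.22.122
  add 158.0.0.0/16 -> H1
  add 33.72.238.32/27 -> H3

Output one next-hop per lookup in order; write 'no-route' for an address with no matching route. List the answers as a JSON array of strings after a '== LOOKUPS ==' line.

Process each operation:
  + 33.72.238.32/28 (H2) depth=28
  del 33.72.238.32/28 (clear depth 28)
  + 158.0.71.78/32 (H0) depth=32
  + 33.72.224.0/20 (H0) depth=20
  + 45.31.236.0/24 (H3) depth=24
  Q 241.154.22.207: descend 1 ; hops seen [∅] ; pick no-route
  + 158.0.0.0/8 (H0) depth=8
  + 33.72.238.35/32 (H3) depth=32
  + 158.0.71.0/24 (H2) depth=24
  del 158.0.71.78/32 (clear depth 32)
  Q 58.192.96.205: descend 001 ; hops seen [∅] ; pick no-route
  Q 10.72.208.129: descend 00 ; hops seen [∅] ; pick no-route
  + 33.72.238.0/24 (H2) depth=24
  + 45.16.0.0/12 (H3) depth=12
  + 45.31.236.224/28 (H3) depth=28
  + 33.72.0.0/16 (H2) depth=16
  Q 33.72.224.0: descend 00100001010010001110 ; hops seen [H2,H0] ; pick H0
  Q 45.31.236.225: descend 0010110100011111111011001110 ; hops seen [H3,H3,H3] ; pick H3
  Q 33.72.0.140: descend 0010000101001000 ; hops seen [H2] ; pick H2
  del 158.0.0.0/8 (clear depth 8)
  + 33.72.0.0/16 (H1) depth=16
  + 45.31.236.224/28 (H2) depth=28
  + 33.72.0.0/16 (H0) depth=16
  Q 158.0.71.1: descend 1001111000000000010001110 ; hops seen [H2] ; pick H2
  Q 33.72.224.54: descend 00100001010010001110 ; hops seen [H0,H0] ; pick H0
  + 158.0.71.64/26 (H1) depth=26
  del 33.72.238.35/32 (clear depth 32)
  + 33.72.224.0/20 (H2) depth=20
  Q 45.31.236.227: descend 0010110100011111111011001110 ; hops seen [H3,H3,H2] ; pick H2
  + 45.31.236.224/28 (H3) depth=28
  Q 33.72.238.3: descend 00100001010010001110111000 ; hops seen [H0,H2,H2] ; pick H2
  Q 158.0.71.65: descend 1001111000000000010001110100 ; hops seen [H2,H1] ; pick H1
  Q 151.53.22.122: descend 1001 ; hops seen [∅] ; pick no-route
  + 158.0.0.0/16 (H1) depth=16
  + 33.72.238.32/27 (H3) depth=27

== LOOKUPS ==
["no-route","no-route","no-route","H0","H3","H2","H2","H0","H2","H2","H1","no-route"]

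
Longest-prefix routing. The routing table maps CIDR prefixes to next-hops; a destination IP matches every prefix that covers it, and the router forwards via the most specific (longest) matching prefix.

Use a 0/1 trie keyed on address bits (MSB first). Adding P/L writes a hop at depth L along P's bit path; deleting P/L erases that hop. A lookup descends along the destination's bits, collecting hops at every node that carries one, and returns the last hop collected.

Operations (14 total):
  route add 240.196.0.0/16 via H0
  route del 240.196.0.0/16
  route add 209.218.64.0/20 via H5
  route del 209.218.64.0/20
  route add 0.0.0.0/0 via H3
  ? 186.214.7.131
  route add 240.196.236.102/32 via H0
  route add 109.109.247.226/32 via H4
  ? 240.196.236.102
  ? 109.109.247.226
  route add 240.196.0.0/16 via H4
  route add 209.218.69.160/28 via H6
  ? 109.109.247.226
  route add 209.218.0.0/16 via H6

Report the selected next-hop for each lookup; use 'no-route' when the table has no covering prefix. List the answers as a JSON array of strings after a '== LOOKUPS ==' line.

Process each operation:
  add 240.196.0.0/16 -> H0 at depth 16
  del 240.196.0.0/16 (clear depth 16)
  add 209.218.64.0/20 -> H5 at depth 20
  del 209.218.64.0/20 (clear depth 20)
  add 0.0.0.0/0 -> H3 at depth 0
  ? 186.214.7.131  path d0:H3→d1:-  best=H3
  add 240.196.236.102/32 -> H0 at depth 32
  add 109.109.247.226/32 -> H4 at depth 32
  ? 240.196.236.102  path d0:H3→d1:-→d2:-→d3:-→d4:-→d5:-→d6:-→d7:-→d8:-→d9:-→d10:-→d11:-→d12:-→d13:-→d14:-→d15:-→d16:-→d17:-→d18:-→d19:-→d20:-→d21:-→d22:-→d23:-→d24:-→d25:-→d26:-→d27:-→d28:-→d29:-→d30:-→d31:-→d32:H0  best=H0
  ? 109.109.247.226  path d0:H3→d1:-→d2:-→d3:-→d4:-→d5:-→d6:-→d7:-→d8:-→d9:-→d10:-→d11:-→d12:-→d13:-→d14:-→d15:-→d16:-→d17:-→d18:-→d19:-→d20:-→d21:-→d22:-→d23:-→d24:-→d25:-→d26:-→d27:-→d28:-→d29:-→d30:-→d31:-→d32:H4  best=H4
  add 240.196.0.0/16 -> H4 at depth 16
  add 209.218.69.160/28 -> H6 at depth 28
  ? 109.109.247.226  path d0:H3→d1:-→d2:-→d3:-→d4:-→d5:-→d6:-→d7:-→d8:-→d9:-→d10:-→d11:-→d12:-→d13:-→d14:-→d15:-→d16:-→d17:-→d18:-→d19:-→d20:-→d21:-→d22:-→d23:-→d24:-→d25:-→d26:-→d27:-→d28:-→d29:-→d30:-→d31:-→d32:H4  best=H4
  add 209.218.0.0/16 -> H6 at depth 16

== LOOKUPS ==
["H3","H0","H4","H4"]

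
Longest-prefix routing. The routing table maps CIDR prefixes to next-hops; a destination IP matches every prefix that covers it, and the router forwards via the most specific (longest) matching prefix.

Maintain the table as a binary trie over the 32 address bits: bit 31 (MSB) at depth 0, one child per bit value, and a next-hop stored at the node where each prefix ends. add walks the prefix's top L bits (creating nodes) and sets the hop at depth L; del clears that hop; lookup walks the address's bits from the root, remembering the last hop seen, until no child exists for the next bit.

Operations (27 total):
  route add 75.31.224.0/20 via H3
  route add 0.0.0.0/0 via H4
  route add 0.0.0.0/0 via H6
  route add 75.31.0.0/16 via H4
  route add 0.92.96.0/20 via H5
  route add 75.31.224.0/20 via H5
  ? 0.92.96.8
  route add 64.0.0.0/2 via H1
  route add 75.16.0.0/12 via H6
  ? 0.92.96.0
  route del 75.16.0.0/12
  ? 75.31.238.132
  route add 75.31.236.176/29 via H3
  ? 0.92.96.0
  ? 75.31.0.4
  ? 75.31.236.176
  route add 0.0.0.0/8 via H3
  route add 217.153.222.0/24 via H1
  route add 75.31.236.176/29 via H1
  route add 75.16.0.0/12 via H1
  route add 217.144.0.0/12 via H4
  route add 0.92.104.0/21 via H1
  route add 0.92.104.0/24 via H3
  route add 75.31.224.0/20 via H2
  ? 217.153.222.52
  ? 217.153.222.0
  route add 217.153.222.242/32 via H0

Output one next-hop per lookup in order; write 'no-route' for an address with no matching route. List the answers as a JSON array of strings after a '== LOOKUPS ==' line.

Trace:
  add 75.31.224.0/20 -> H3 at depth 20
  add 0.0.0.0/0 -> H4 at depth 0
  add 0.0.0.0/0 -> H6 at depth 0
  add 75.31.0.0/16 -> H4 at depth 16
  add 0.92.96.0/20 -> H5 at depth 20
  add 75.31.224.0/20 -> H5 at depth 20
  lookup 0.92.96.8: bits 00000000010111000110 walk d0:H6→d1:-→d2:-→d3:-→d4:-→d5:-→d6:-→d7:-→d8:-→d9:-→d10:-→d11:-→d12:-→d13:-→d14:-→d15:-→d16:-→d17:-→d18:-→d19:-→d20:H5 -> H5
  add 64.0.0.0/2 -> H1 at depth 2
  add 75.16.0.0/12 -> H6 at depth 12
  lookup 0.92.96.0: bits 00000000010111000110 walk d0:H6→d1:-→d2:-→d3:-→d4:-→d5:-→d6:-→d7:-→d8:-→d9:-→d10:-→d11:-→d12:-→d13:-→d14:-→d15:-→d16:-→d17:-→d18:-→d19:-→d20:H5 -> H5
  del 75.16.0.0/12 (clear depth 12)
  lookup 75.31.238.132: bits 01001011000111111110 walk d0:H6→d1:-→d2:H1→d3:-→d4:-→d5:-→d6:-→d7:-→d8:-→d9:-→d10:-→d11:-→d12:-→d13:-→d14:-→d15:-→d16:H4→d17:-→d18:-→d19:-→d20:H5 -> H5
  add 75.31.236.176/29 -> H3 at depth 29
  lookup 0.92.96.0: bits 00000000010111000110 walk d0:H6→d1:-→d2:-→d3:-→d4:-→d5:-→d6:-→d7:-→d8:-→d9:-→d10:-→d11:-→d12:-→d13:-→d14:-→d15:-→d16:-→d17:-→d18:-→d19:-→d20:H5 -> H5
  lookup 75.31.0.4: bits 0100101100011111 walk d0:H6→d1:-→d2:H1→d3:-→d4:-→d5:-→d6:-→d7:-→d8:-→d9:-→d10:-→d11:-→d12:-→d13:-→d14:-→d15:-→d16:H4 -> H4
  lookup 75.31.236.176: bits 01001011000111111110110010110 walk d0:H6→d1:-→d2:H1→d3:-→d4:-→d5:-→d6:-→d7:-→d8:-→d9:-→d10:-→d11:-→d12:-→d13:-→d14:-→d15:-→d16:H4→d17:-→d18:-→d19:-→d20:H5→d21:-→d22:-→d23:-→d24:-→d25:-→d26:-→d27:-→d28:-→d29:H3 -> H3
  add 0.0.0.0/8 -> H3 at depth 8
  add 217.153.222.0/24 -> H1 at depth 24
  add 75.31.236.176/29 -> H1 at depth 29
  add 75.16.0.0/12 -> H1 at depth 12
  add 217.144.0.0/12 -> H4 at depth 12
  add 0.92.104.0/21 -> H1 at depth 21
  add 0.92.104.0/24 -> H3 at depth 24
  add 75.31.224.0/20 -> H2 at depth 20
  lookup 217.153.222.52: bits 110110011001100111011110 walk d0:H6→d1:-→d2:-→d3:-→d4:-→d5:-→d6:-→d7:-→d8:-→d9:-→d10:-→d11:-→d12:H4→d13:-→d14:-→d15:-→d16:-→d17:-→d18:-→d19:-→d20:-→d21:-→d22:-→d23:-→d24:H1 -> H1
  lookup 217.153.222.0: bits 110110011001100111011110 walk d0:H6→d1:-→d2:-→d3:-→d4:-→d5:-→d6:-→d7:-→d8:-→d9:-→d10:-→d11:-→d12:H4→d13:-→d14:-→d15:-→d16:-→d17:-→d18:-→d19:-→d20:-→d21:-→d22:-→d23:-→d24:H1 -> H1
  add 217.153.222.242/32 -> H0 at depth 32

== LOOKUPS ==
["H5","H5","H5","H5","H4","H3","H1","H1"]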